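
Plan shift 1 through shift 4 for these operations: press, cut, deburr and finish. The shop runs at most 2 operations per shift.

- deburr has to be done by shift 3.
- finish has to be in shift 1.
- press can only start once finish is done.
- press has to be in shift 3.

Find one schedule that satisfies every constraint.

deburr in shift 1; cut in shift 2; finish in shift 1; press in shift 3

Checking: finish(shift 1) before press(shift 3); finish=shift 1 in [shift 1,shift 1]; deburr=shift 1 in [shift 1,shift 3]; press=shift 3 in [shift 3,shift 3]; max 2 per shift (cap 2).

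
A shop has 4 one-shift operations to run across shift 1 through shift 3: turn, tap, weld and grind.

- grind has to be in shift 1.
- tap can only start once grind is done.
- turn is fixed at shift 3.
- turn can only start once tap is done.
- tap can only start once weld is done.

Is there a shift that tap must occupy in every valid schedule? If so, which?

grind is fixed at shift 1 and must come before tap, so tap is at least shift 2.
turn is fixed at shift 3 and must come after tap, so tap is at most shift 2.
So tap must be shift 2.

shift 2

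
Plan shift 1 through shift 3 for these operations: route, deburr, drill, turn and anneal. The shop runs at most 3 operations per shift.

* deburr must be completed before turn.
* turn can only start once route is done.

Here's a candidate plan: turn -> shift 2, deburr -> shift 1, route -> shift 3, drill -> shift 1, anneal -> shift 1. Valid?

No. turn can only start once route is done is not satisfied.

turn can only start once route is done — violated.
deburr must be completed before turn — holds.
The shop runs at most 3 operations per shift — holds.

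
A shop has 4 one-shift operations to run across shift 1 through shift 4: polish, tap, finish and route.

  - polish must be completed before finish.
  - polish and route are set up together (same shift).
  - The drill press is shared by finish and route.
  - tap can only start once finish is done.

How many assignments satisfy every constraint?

Enumerating: polish -> shift 1; route -> shift 1; tap -> shift 3; finish -> shift 2 | polish=shift 1, tap=shift 4, route=shift 1, finish=shift 2 | finish=shift 3; route=shift 1; polish=shift 1; tap=shift 4 | polish=shift 2; route=shift 2; tap=shift 4; finish=shift 3.

4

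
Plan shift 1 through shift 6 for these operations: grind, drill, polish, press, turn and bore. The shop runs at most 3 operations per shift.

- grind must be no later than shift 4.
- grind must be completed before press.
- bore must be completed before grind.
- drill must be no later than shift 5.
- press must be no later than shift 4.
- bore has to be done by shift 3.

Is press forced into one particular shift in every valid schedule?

No

press can be shift 3 (e.g. grind -> shift 2, polish -> shift 1, drill -> shift 1, turn -> shift 2, bore -> shift 1, press -> shift 3) or shift 4 (e.g. bore in shift 1, press in shift 4, grind in shift 2, polish in shift 1, drill in shift 1, turn in shift 2).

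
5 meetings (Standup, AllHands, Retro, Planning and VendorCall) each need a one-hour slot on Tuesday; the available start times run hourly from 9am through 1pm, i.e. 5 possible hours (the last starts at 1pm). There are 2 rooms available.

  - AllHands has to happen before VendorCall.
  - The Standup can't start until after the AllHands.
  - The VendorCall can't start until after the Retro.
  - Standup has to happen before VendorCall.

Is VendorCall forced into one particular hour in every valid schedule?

No

VendorCall can be 11am (e.g. Planning=10am, VendorCall=11am, Standup=10am, AllHands=9am, Retro=9am) or 12pm (e.g. AllHands in 9am; Planning in 10am; Retro in 9am; VendorCall in 12pm; Standup in 10am).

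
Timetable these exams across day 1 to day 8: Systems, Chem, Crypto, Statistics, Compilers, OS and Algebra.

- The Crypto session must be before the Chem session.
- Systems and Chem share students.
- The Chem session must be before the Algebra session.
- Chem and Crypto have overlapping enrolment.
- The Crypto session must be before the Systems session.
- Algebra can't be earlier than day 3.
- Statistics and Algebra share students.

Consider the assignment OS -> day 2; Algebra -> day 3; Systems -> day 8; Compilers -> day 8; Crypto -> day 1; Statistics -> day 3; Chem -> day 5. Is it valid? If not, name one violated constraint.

Systems and Chem share students — holds.
Statistics and Algebra share students — violated.
The Crypto session must be before the Systems session — holds.
Algebra can't be earlier than day 3 — holds.
The Crypto session must be before the Chem session — holds.
Chem and Crypto have overlapping enrolment — holds.
The Chem session must be before the Algebra session — violated.

No. Statistics and Algebra share students is not satisfied.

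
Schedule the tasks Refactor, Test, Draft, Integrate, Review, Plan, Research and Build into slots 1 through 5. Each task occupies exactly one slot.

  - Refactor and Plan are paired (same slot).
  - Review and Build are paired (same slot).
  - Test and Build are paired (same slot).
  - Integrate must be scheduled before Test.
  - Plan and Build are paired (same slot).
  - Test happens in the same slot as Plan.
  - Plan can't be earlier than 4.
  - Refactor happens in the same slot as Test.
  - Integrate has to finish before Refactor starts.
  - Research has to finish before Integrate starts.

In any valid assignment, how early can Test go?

Test must be in the same slot as Plan, which can't be before 4, so Test is at least 4.
Test at 4 is achievable: Review in 4; Build in 4; Test in 4; Integrate in 2; Research in 1; Draft in 1; Refactor in 4; Plan in 4.

4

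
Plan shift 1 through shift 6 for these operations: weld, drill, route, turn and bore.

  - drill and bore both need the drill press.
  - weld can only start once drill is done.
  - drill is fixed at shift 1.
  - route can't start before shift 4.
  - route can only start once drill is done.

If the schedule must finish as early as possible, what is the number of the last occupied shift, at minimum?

The precedence chain requires at least 2 distinct shifts.
route can't be placed before shift 4, so the schedule must run through at least shift 4.
4 works (last occupied shift: shift 4): for example drill in shift 1, weld in shift 2, bore in shift 2, route in shift 4, turn in shift 1.

4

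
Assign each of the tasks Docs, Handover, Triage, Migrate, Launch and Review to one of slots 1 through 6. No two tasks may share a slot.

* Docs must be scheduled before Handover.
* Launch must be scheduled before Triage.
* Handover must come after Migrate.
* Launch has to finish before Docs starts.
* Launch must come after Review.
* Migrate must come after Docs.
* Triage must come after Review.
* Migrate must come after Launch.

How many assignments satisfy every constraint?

Enumerating: Launch -> 2, Review -> 1, Handover -> 5, Docs -> 3, Migrate -> 4, Triage -> 6 | Triage in 5; Launch in 2; Migrate in 4; Review in 1; Docs in 3; Handover in 6 | Migrate in 5, Launch in 2, Handover in 6, Triage in 4, Review in 1, Docs in 3 | Handover=6, Review=1, Migrate=5, Triage=3, Docs=4, Launch=2.

4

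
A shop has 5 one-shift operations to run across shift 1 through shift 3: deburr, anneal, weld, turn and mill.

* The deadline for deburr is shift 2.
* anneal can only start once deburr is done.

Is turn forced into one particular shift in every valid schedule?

No

turn can be shift 1 (e.g. turn in shift 1, deburr in shift 1, anneal in shift 2, mill in shift 1, weld in shift 1) or shift 2 (e.g. turn=shift 2; anneal=shift 2; weld=shift 1; deburr=shift 1; mill=shift 1).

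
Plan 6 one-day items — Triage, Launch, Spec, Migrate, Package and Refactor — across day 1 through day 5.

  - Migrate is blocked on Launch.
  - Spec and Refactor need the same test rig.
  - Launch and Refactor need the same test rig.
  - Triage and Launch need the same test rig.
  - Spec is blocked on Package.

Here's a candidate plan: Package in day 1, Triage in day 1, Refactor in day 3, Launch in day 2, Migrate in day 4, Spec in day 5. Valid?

Triage and Launch need the same test rig — holds.
Launch and Refactor need the same test rig — holds.
Migrate is blocked on Launch — holds.
Spec and Refactor need the same test rig — holds.
Spec is blocked on Package — holds.

Yes, all constraints hold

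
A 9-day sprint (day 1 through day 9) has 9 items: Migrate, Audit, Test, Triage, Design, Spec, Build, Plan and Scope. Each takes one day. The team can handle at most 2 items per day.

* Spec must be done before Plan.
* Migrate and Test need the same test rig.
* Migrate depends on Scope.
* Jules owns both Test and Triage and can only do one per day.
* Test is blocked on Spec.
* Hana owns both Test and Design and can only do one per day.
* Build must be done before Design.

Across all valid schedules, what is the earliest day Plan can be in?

Precedence pushes Plan to at least day 2.
Plan at day 2 is achievable: Migrate=day 2, Build=day 3, Test=day 3, Scope=day 1, Triage=day 5, Plan=day 2, Design=day 4, Audit=day 4, Spec=day 1.

day 2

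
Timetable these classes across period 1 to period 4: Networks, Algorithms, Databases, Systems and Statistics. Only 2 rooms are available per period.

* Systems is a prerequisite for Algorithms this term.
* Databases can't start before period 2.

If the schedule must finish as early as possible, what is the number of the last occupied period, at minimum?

3

The precedence chain requires at least 2 distinct periods.
With at most 2 per period and 5 classes, at least 3 periods are needed.
3 works (last occupied period: period 3): for example Databases in period 2, Statistics in period 3, Systems in period 1, Algorithms in period 2, Networks in period 1.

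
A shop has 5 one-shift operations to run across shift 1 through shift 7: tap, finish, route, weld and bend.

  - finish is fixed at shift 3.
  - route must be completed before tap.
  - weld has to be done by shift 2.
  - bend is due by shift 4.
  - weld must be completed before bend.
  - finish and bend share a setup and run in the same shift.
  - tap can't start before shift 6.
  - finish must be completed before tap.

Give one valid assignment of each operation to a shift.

route=shift 1; weld=shift 1; finish=shift 3; bend=shift 3; tap=shift 6

Checking: route(shift 1) before tap(shift 6); weld(shift 1) before bend(shift 3); finish(shift 3) before tap(shift 6); finish = bend = shift 3; finish=shift 3 in [shift 3,shift 3]; weld=shift 1 in [shift 1,shift 2]; bend=shift 3 in [shift 1,shift 4]; tap=shift 6 in [shift 6,shift 7].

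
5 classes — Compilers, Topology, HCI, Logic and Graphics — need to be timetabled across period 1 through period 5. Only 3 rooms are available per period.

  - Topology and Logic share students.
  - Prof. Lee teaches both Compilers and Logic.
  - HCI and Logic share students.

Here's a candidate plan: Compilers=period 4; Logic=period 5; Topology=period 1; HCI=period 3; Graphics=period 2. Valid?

Prof. Lee teaches both Compilers and Logic — holds.
Topology and Logic share students — holds.
Only 3 rooms are available per period — holds.
HCI and Logic share students — holds.

Yes, all constraints hold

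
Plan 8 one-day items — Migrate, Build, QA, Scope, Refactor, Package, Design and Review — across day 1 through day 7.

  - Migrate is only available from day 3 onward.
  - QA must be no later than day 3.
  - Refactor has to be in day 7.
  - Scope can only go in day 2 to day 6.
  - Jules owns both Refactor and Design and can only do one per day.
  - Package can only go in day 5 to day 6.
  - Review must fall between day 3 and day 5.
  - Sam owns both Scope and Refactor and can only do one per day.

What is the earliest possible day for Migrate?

day 3

Migrate is available from day 3.
Migrate at day 3 is achievable: Migrate -> day 3; QA -> day 1; Scope -> day 2; Review -> day 3; Build -> day 1; Design -> day 1; Refactor -> day 7; Package -> day 5.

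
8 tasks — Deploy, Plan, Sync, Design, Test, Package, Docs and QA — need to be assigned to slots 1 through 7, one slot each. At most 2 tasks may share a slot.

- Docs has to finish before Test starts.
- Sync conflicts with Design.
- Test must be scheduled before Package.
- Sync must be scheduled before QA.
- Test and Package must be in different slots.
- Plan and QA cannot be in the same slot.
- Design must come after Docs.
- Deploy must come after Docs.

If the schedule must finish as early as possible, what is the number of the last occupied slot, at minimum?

The precedence chain requires at least 3 distinct slots.
With at most 2 per slot and 8 tasks, at least 4 slots are needed.
4 works (last occupied slot: 4): for example QA -> 3, Docs -> 1, Test -> 2, Package -> 4, Deploy -> 2, Plan -> 4, Sync -> 1, Design -> 3.

slot 4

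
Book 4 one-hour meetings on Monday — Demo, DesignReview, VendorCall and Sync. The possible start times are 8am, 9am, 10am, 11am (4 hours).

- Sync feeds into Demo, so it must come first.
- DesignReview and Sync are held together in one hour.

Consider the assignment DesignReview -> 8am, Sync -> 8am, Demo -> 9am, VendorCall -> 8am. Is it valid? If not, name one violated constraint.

Yes

DesignReview and Sync are held together in one hour — holds.
Sync feeds into Demo, so it must come first — holds.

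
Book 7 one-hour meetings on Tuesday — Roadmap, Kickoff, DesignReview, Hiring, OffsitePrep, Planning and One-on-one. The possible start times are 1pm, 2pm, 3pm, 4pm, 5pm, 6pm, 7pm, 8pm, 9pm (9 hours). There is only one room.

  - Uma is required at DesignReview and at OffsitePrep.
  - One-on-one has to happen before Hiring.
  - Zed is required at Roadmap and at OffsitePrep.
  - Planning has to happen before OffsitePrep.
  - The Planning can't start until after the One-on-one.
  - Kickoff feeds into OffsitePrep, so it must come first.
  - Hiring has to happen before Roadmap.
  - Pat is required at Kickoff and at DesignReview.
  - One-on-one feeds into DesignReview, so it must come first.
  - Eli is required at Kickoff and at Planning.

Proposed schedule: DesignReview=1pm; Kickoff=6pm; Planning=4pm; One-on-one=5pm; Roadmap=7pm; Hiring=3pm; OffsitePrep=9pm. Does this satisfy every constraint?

Kickoff feeds into OffsitePrep, so it must come first — holds.
Eli is required at Kickoff and at Planning — holds.
Uma is required at DesignReview and at OffsitePrep — holds.
Hiring has to happen before Roadmap — holds.
Pat is required at Kickoff and at DesignReview — holds.
The Planning can't start until after the One-on-one — violated.
Zed is required at Roadmap and at OffsitePrep — holds.
One-on-one feeds into DesignReview, so it must come first — violated.
There is only one room — holds.
One-on-one has to happen before Hiring — violated.
Planning has to happen before OffsitePrep — holds.

No. One-on-one feeds into DesignReview, so it must come first is not satisfied.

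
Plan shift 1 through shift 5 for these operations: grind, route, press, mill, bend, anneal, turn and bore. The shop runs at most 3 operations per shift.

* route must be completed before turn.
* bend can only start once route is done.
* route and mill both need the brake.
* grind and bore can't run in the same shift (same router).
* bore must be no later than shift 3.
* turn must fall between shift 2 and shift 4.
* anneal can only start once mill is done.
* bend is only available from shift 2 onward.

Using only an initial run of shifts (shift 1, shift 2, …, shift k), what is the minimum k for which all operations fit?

3

The precedence chain requires at least 2 distinct shifts.
With at most 3 per shift and 8 operations, at least 3 shifts are needed.
3 works (last occupied shift: shift 3): for example anneal in shift 3, press in shift 1, bend in shift 2, turn in shift 2, grind in shift 1, mill in shift 2, route in shift 1, bore in shift 3.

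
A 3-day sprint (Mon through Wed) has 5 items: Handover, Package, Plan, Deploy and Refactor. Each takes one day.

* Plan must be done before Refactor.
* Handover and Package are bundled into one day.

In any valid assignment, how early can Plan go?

Mon

Downstream work caps Plan at Tue.
Plan at Mon is achievable: Package=Mon; Handover=Mon; Plan=Mon; Deploy=Mon; Refactor=Tue.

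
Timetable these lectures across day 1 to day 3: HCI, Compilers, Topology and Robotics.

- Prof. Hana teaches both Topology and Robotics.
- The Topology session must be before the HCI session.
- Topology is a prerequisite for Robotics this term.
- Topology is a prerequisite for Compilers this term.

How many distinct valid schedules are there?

9

Splitting on HCI: it can be day 2 (4), day 3 (5). Listing each branch's schedules as (Compilers, Topology, Robotics) by day number:
HCI=day 2: (2,1,2) (2,1,3) (3,1,2) (3,1,3) — 4.
HCI=day 3: (2,1,2) (2,1,3) (3,1,2) (3,1,3) (3,2,3) — 5.
Summing: 4 + 5 = 9.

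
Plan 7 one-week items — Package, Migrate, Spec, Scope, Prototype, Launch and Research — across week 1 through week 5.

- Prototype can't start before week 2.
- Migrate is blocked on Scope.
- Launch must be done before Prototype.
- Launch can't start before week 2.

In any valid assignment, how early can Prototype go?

week 3

Prototype is available from week 2; precedence pushes Prototype to at least week 3.
Prototype at week 3 is achievable: Spec=week 1, Migrate=week 2, Research=week 1, Launch=week 2, Package=week 1, Prototype=week 3, Scope=week 1.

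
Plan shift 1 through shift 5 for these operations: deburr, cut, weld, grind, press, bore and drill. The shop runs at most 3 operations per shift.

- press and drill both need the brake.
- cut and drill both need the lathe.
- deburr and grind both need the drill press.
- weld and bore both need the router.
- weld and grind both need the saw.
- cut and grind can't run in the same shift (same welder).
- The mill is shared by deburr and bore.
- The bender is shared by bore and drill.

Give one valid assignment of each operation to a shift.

deburr in shift 1; drill in shift 3; weld in shift 1; bore in shift 2; grind in shift 2; cut in shift 1; press in shift 2

Checking: cut(shift 1) != grind(shift 2); cut(shift 1) != drill(shift 3); deburr(shift 1) != bore(shift 2); weld(shift 1) != grind(shift 2); weld(shift 1) != bore(shift 2); deburr(shift 1) != grind(shift 2); bore(shift 2) != drill(shift 3); press(shift 2) != drill(shift 3); max 3 per shift (cap 3).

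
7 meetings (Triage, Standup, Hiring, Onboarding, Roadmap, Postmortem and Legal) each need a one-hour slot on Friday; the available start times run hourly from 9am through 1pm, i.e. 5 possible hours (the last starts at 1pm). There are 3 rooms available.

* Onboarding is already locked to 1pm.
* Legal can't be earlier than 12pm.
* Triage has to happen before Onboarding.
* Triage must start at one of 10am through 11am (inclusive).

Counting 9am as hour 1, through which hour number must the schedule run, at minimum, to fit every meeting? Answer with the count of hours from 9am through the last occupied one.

The precedence chain requires at least 2 distinct hours.
With at most 3 per hour and 7 meetings, at least 3 hours are needed.
Onboarding can't be placed before 1pm — that is hour 5 counting from 9am — so the schedule must run through at least 5 hours.
5 works (last occupied hour: 1pm): for example Postmortem in 10am; Roadmap in 9am; Hiring in 9am; Onboarding in 1pm; Triage in 10am; Legal in 12pm; Standup in 9am.

5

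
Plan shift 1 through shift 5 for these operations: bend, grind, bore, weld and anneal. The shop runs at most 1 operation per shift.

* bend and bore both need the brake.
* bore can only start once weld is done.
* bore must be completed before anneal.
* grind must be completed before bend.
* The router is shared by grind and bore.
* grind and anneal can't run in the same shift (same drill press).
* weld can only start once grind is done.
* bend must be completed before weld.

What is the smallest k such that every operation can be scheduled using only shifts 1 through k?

The precedence chain requires at least 5 distinct shifts.
With at most 1 per shift and 5 operations, at least 5 shifts are needed.
5 works (last occupied shift: shift 5): for example grind -> shift 1; weld -> shift 3; bore -> shift 4; bend -> shift 2; anneal -> shift 5.

5 shifts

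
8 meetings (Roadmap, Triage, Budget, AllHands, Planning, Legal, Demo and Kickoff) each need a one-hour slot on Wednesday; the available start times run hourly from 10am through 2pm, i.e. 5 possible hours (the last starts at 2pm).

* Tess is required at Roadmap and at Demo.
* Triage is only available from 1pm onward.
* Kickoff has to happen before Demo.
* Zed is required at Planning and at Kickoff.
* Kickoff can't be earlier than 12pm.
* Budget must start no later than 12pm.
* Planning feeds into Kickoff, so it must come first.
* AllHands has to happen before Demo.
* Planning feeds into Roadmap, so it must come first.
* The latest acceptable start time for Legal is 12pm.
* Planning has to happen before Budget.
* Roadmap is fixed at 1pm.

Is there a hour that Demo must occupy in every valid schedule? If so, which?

Precedence pushes Demo to at least 1pm.
So Demo is pinned to 2pm.

2pm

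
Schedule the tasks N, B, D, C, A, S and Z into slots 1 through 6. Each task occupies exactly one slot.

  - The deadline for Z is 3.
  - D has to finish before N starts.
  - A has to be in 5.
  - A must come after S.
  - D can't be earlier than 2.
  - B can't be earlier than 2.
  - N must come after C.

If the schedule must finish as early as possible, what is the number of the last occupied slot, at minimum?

The precedence chain requires at least 2 distinct slots.
A can't be placed before 5, so the schedule must run through at least slot 5.
5 works (last occupied slot: 5): for example A -> 5; C -> 1; B -> 2; Z -> 1; N -> 3; D -> 2; S -> 1.

slot 5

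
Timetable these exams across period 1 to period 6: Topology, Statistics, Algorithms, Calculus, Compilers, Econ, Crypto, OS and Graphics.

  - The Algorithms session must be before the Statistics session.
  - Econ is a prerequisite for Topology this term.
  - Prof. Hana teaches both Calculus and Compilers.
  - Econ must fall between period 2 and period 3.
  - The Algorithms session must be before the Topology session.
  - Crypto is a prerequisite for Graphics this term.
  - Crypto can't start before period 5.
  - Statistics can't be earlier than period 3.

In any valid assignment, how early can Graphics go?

Precedence pushes Graphics to at least period 6.
Graphics at period 6 is achievable: Econ in period 2, OS in period 1, Compilers in period 2, Calculus in period 1, Topology in period 3, Graphics in period 6, Statistics in period 3, Crypto in period 5, Algorithms in period 1.

period 6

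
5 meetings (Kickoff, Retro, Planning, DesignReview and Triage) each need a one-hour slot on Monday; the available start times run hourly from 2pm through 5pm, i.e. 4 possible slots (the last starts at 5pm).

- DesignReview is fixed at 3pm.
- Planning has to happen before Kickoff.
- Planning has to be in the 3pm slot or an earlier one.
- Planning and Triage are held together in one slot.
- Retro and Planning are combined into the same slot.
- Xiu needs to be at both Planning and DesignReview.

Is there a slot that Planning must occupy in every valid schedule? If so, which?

Planning's window is 2pm–3pm.
DesignReview is fixed at 3pm, and Planning can't share a slot with DesignReview.
So Planning must be 2pm.

2pm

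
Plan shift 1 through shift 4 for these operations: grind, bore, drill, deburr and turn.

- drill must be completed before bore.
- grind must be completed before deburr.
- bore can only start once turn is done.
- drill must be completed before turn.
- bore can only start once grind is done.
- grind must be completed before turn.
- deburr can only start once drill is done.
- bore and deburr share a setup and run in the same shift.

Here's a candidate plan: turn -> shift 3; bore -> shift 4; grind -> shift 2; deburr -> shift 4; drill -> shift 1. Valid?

bore can only start once turn is done — holds.
drill must be completed before bore — holds.
bore and deburr share a setup and run in the same shift — holds.
grind must be completed before turn — holds.
bore can only start once grind is done — holds.
grind must be completed before deburr — holds.
deburr can only start once drill is done — holds.
drill must be completed before turn — holds.

Yes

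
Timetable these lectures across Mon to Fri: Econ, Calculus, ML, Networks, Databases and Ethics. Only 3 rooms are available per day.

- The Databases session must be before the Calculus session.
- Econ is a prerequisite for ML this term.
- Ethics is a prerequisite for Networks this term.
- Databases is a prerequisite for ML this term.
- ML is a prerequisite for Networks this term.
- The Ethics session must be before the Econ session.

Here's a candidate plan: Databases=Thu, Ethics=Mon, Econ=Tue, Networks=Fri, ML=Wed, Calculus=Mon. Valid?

The Ethics session must be before the Econ session — holds.
The Databases session must be before the Calculus session — violated.
Ethics is a prerequisite for Networks this term — holds.
Only 3 rooms are available per day — holds.
Econ is a prerequisite for ML this term — holds.
ML is a prerequisite for Networks this term — holds.
Databases is a prerequisite for ML this term — violated.

No. The Databases session must be before the Calculus session is not satisfied.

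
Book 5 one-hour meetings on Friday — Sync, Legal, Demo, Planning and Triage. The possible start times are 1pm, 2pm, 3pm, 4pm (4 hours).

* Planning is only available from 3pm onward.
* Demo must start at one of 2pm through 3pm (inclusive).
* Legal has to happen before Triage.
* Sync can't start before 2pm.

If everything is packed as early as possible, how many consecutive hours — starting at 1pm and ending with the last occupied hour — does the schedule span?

3

The precedence chain requires at least 2 distinct hours.
Planning can't be placed before 3pm — that is hour 3 counting from 1pm — so the schedule must run through at least 3 hours.
3 works (last occupied hour: 3pm): for example Triage -> 2pm; Legal -> 1pm; Demo -> 2pm; Sync -> 2pm; Planning -> 3pm.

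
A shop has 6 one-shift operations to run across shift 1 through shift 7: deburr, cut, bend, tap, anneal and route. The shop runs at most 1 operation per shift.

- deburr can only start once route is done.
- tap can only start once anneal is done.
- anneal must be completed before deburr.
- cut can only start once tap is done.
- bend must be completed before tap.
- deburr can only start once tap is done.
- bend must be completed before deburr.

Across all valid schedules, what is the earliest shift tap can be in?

shift 3

Precedence pushes tap to at least shift 2; downstream work caps tap at shift 6.
tap at shift 3 is achievable: route -> shift 4, anneal -> shift 2, cut -> shift 6, deburr -> shift 5, bend -> shift 1, tap -> shift 3.
Nothing earlier works — the capacity limit rule out every shift before shift 3.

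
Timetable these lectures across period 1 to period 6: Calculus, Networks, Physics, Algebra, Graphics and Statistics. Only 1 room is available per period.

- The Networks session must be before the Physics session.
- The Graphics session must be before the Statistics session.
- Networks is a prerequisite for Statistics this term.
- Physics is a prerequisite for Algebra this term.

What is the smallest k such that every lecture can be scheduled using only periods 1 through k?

The precedence chain requires at least 3 distinct periods.
With at most 1 per period and 6 lectures, at least 6 periods are needed.
6 works (last occupied period: period 6): for example Graphics=period 3, Algebra=period 5, Networks=period 1, Physics=period 2, Statistics=period 4, Calculus=period 6.

6 periods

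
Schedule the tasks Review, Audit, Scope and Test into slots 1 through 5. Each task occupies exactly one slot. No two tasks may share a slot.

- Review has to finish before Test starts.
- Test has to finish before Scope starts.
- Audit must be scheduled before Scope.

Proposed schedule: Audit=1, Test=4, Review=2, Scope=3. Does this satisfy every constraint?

Test has to finish before Scope starts — violated.
Review has to finish before Test starts — holds.
No two tasks may share a slot — holds.
Audit must be scheduled before Scope — holds.

No. Test has to finish before Scope starts is not satisfied.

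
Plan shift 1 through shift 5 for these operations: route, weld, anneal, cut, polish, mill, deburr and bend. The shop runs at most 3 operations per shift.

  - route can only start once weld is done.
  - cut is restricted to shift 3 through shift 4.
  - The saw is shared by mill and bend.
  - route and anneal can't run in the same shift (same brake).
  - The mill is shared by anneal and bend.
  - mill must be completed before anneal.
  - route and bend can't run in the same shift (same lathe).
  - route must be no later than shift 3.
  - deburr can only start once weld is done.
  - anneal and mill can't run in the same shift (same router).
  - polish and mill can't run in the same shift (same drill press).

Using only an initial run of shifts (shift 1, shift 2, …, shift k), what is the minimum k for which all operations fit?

The precedence chain requires at least 2 distinct shifts.
With at most 3 per shift and 8 operations, at least 3 shifts are needed.
cut can't be placed before shift 3, so the schedule must run through at least shift 3.
3 works (last occupied shift: shift 3): for example deburr=shift 2; weld=shift 1; anneal=shift 3; cut=shift 3; bend=shift 1; route=shift 2; polish=shift 1; mill=shift 2.

3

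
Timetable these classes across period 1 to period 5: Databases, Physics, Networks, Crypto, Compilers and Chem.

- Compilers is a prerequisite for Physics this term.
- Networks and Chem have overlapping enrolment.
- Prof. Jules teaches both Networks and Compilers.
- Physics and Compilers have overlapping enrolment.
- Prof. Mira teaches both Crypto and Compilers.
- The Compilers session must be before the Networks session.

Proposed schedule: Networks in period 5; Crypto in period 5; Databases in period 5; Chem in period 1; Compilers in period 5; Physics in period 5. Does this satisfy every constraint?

No — it violates: Prof. Mira teaches both Crypto and Compilers

Physics and Compilers have overlapping enrolment — violated.
Compilers is a prerequisite for Physics this term — violated.
Prof. Mira teaches both Crypto and Compilers — violated.
The Compilers session must be before the Networks session — violated.
Prof. Jules teaches both Networks and Compilers — violated.
Networks and Chem have overlapping enrolment — holds.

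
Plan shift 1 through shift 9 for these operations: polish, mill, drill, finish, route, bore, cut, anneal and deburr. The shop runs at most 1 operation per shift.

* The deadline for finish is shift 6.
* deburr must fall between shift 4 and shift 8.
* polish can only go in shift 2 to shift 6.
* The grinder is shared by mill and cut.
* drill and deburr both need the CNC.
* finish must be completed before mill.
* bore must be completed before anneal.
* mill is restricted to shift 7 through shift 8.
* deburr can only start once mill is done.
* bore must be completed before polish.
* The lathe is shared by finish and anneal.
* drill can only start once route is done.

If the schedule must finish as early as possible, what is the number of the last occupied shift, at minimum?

The precedence chain requires at least 3 distinct shifts.
With at most 1 per shift and 9 operations, at least 9 shifts are needed.
Propagating the time windows through the other constraints, deburr can't land before shift 8, so the schedule must run through at least shift 8.
9 works (last occupied shift: shift 9): for example route in shift 4, anneal in shift 6, cut in shift 9, bore in shift 1, finish in shift 3, mill in shift 7, deburr in shift 8, drill in shift 5, polish in shift 2.

shift 9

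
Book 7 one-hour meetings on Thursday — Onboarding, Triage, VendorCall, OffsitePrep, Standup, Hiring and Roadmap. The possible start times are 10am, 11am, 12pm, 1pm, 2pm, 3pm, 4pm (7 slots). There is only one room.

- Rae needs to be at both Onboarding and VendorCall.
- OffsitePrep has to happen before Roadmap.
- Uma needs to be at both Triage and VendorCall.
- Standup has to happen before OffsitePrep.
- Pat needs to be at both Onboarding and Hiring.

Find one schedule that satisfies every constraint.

OffsitePrep -> 11am, Onboarding -> 1pm, Triage -> 2pm, Roadmap -> 12pm, Hiring -> 4pm, Standup -> 10am, VendorCall -> 3pm

Checking: Standup(10am) before OffsitePrep(11am); OffsitePrep(11am) before Roadmap(12pm); Onboarding(1pm) != VendorCall(3pm); Onboarding(1pm) != Hiring(4pm); Triage(2pm) != VendorCall(3pm); max 1 per slot (cap 1).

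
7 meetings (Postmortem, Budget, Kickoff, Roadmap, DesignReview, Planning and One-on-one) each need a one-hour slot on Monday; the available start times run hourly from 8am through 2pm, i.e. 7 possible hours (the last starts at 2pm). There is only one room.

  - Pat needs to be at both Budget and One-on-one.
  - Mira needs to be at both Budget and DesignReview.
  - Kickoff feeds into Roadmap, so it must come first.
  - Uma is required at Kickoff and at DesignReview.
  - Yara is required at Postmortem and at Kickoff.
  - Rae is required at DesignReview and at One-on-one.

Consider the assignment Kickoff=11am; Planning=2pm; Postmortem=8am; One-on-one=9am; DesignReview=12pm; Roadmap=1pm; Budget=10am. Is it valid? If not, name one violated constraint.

Yes

There is only one room — holds.
Kickoff feeds into Roadmap, so it must come first — holds.
Rae is required at DesignReview and at One-on-one — holds.
Mira needs to be at both Budget and DesignReview — holds.
Pat needs to be at both Budget and One-on-one — holds.
Uma is required at Kickoff and at DesignReview — holds.
Yara is required at Postmortem and at Kickoff — holds.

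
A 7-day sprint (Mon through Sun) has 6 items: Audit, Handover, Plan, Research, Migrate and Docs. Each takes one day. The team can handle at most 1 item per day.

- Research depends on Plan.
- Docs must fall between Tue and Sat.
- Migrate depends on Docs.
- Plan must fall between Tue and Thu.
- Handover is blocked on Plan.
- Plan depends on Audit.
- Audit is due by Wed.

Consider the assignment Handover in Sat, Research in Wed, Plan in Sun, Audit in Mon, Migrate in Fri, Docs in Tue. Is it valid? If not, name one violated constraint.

The team can handle at most 1 item per day — holds.
Handover is blocked on Plan — violated.
Plan depends on Audit — holds.
Research depends on Plan — violated.
Audit is due by Wed — holds.
Migrate depends on Docs — holds.
Plan must fall between Tue and Thu — violated.
Docs must fall between Tue and Sat — holds.

No — it violates: Research depends on Plan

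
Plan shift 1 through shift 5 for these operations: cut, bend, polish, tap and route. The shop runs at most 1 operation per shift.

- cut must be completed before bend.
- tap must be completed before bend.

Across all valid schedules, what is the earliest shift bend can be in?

shift 3

Precedence pushes bend to at least shift 2.
bend at shift 3 is achievable: bend -> shift 3; polish -> shift 4; cut -> shift 1; route -> shift 5; tap -> shift 2.
Nothing earlier works — the capacity limit rule out every shift before shift 3.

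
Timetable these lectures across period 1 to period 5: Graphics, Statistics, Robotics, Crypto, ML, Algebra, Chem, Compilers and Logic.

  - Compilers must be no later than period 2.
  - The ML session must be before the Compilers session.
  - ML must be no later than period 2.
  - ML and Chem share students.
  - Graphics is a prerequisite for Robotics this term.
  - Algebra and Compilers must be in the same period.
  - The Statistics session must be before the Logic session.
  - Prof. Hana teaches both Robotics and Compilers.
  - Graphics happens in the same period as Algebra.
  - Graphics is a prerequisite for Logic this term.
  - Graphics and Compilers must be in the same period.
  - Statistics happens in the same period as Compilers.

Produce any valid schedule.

Compilers -> period 2; Robotics -> period 3; Chem -> period 2; Crypto -> period 1; ML -> period 1; Statistics -> period 2; Logic -> period 3; Algebra -> period 2; Graphics -> period 2

Checking: ML(period 1) before Compilers(period 2); Graphics(period 2) before Robotics(period 3); Statistics(period 2) before Logic(period 3); Graphics(period 2) before Logic(period 3); ML(period 1) != Chem(period 2); Robotics(period 3) != Compilers(period 2); Algebra = Compilers = period 2; Graphics = Algebra = period 2; Statistics = Compilers = period 2; Graphics = Compilers = period 2; Compilers=period 2 in [period 1,period 2]; ML=period 1 in [period 1,period 2].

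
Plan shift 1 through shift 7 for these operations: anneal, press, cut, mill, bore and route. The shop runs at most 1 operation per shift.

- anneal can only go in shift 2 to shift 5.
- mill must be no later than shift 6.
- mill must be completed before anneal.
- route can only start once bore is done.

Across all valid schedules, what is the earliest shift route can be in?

Precedence pushes route to at least shift 2.
route at shift 2 is achievable: route -> shift 2; anneal -> shift 4; mill -> shift 3; cut -> shift 6; press -> shift 5; bore -> shift 1.

shift 2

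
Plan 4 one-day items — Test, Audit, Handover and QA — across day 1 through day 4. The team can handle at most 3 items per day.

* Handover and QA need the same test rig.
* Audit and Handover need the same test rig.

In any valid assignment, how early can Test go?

day 1

Test at day 1 is achievable: QA in day 1, Audit in day 1, Handover in day 2, Test in day 1.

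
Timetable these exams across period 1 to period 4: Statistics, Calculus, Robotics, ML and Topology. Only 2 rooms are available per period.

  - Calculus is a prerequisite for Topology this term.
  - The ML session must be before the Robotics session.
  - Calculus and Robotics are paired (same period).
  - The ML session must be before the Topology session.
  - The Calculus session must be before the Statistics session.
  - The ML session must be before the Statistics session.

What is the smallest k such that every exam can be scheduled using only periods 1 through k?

The precedence chain requires at least 3 distinct periods.
With at most 2 per period and 5 exams, at least 3 periods are needed.
3 works (last occupied period: period 3): for example Robotics in period 2, ML in period 1, Statistics in period 3, Topology in period 3, Calculus in period 2.

3 periods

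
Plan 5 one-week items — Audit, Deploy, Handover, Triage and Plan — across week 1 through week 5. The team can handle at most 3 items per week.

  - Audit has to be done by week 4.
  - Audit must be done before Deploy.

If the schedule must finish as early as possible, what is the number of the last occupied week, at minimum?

week 2

The precedence chain requires at least 2 distinct weeks.
With at most 3 per week and 5 work items, at least 2 weeks are needed.
2 works (last occupied week: week 2): for example Plan=week 2; Deploy=week 2; Triage=week 1; Handover=week 1; Audit=week 1.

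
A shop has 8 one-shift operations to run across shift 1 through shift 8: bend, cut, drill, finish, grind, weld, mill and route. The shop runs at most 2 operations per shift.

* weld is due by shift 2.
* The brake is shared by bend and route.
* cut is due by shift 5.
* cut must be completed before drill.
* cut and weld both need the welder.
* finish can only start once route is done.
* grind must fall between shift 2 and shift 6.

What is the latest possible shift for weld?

shift 2

Weld's own window allows nothing later than shift 2.
weld at shift 2 is achievable: drill in shift 3; weld in shift 2; finish in shift 3; cut in shift 1; mill in shift 4; bend in shift 4; grind in shift 2; route in shift 1.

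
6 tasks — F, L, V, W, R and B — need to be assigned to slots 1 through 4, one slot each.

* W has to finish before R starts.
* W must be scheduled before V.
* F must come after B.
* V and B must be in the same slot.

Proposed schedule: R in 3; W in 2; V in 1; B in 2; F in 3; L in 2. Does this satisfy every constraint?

W must be scheduled before V — violated.
V and B must be in the same slot — violated.
F must come after B — holds.
W has to finish before R starts — holds.

Invalid. W must be scheduled before V.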